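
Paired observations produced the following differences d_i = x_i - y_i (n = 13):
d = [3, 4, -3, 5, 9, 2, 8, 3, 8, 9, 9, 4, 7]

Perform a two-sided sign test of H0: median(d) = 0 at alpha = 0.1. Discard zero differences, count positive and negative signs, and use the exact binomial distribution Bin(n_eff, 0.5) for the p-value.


Step 1: Discard zero differences. Original n = 13; n_eff = number of nonzero differences = 13.
Nonzero differences (with sign): +3, +4, -3, +5, +9, +2, +8, +3, +8, +9, +9, +4, +7
Step 2: Count signs: positive = 12, negative = 1.
Step 3: Under H0: P(positive) = 0.5, so the number of positives S ~ Bin(13, 0.5).
Step 4: Two-sided exact p-value = sum of Bin(13,0.5) probabilities at or below the observed probability = 0.003418.
Step 5: alpha = 0.1. reject H0.

n_eff = 13, pos = 12, neg = 1, p = 0.003418, reject H0.


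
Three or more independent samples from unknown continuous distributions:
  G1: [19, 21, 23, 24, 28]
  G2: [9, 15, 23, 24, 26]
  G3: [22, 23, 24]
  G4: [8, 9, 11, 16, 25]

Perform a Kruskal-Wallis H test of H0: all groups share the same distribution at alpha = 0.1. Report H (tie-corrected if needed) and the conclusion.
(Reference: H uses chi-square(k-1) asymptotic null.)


Step 1: Combine all N = 18 observations and assign midranks.
sorted (value, group, rank): (8,G4,1), (9,G2,2.5), (9,G4,2.5), (11,G4,4), (15,G2,5), (16,G4,6), (19,G1,7), (21,G1,8), (22,G3,9), (23,G1,11), (23,G2,11), (23,G3,11), (24,G1,14), (24,G2,14), (24,G3,14), (25,G4,16), (26,G2,17), (28,G1,18)
Step 2: Sum ranks within each group.
R_1 = 58 (n_1 = 5)
R_2 = 49.5 (n_2 = 5)
R_3 = 34 (n_3 = 3)
R_4 = 29.5 (n_4 = 5)
Step 3: H = 12/(N(N+1)) * sum(R_i^2/n_i) - 3(N+1)
     = 12/(18*19) * (58^2/5 + 49.5^2/5 + 34^2/3 + 29.5^2/5) - 3*19
     = 0.035088 * 1722.23 - 57
     = 3.429240.
Step 4: Ties present; correction factor C = 1 - 54/(18^3 - 18) = 0.990712. Corrected H = 3.429240 / 0.990712 = 3.461389.
Step 5: Under H0, H ~ chi^2(3); p-value = 0.325804.
Step 6: alpha = 0.1. fail to reject H0.

H = 3.4614, df = 3, p = 0.325804, fail to reject H0.


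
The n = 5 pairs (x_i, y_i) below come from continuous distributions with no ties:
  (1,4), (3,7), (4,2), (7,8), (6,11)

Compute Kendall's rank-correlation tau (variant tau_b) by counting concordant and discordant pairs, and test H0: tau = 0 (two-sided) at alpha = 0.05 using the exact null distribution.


Step 1: Enumerate the 10 unordered pairs (i,j) with i<j and classify each by sign(x_j-x_i) * sign(y_j-y_i).
  (1,2):dx=+2,dy=+3->C; (1,3):dx=+3,dy=-2->D; (1,4):dx=+6,dy=+4->C; (1,5):dx=+5,dy=+7->C
  (2,3):dx=+1,dy=-5->D; (2,4):dx=+4,dy=+1->C; (2,5):dx=+3,dy=+4->C; (3,4):dx=+3,dy=+6->C
  (3,5):dx=+2,dy=+9->C; (4,5):dx=-1,dy=+3->D
Step 2: C = 7, D = 3, total pairs = 10.
Step 3: tau = (C - D)/(n(n-1)/2) = (7 - 3)/10 = 0.400000.
Step 4: Exact two-sided p-value (enumerate n! = 120 permutations of y under H0): p = 0.483333.
Step 5: alpha = 0.05. fail to reject H0.

tau_b = 0.4000 (C=7, D=3), p = 0.483333, fail to reject H0.


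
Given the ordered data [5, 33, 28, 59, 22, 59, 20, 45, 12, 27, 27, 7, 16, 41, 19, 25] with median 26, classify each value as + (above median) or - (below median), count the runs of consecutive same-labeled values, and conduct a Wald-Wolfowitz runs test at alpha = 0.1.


Step 1: Compute median = 26; label A = above, B = below.
Labels in order: BAAABABABAABBABB  (n_A = 8, n_B = 8)
Step 2: Count runs R = 11.
Step 3: Under H0 (random ordering), E[R] = 2*n_A*n_B/(n_A+n_B) + 1 = 2*8*8/16 + 1 = 9.0000.
        Var[R] = 2*n_A*n_B*(2*n_A*n_B - n_A - n_B) / ((n_A+n_B)^2 * (n_A+n_B-1)) = 14336/3840 = 3.7333.
        SD[R] = 1.9322.
Step 4: Continuity-corrected z = (R - 0.5 - E[R]) / SD[R] = (11 - 0.5 - 9.0000) / 1.9322 = 0.7763.
Step 5: Two-sided p-value via normal approximation = 2*(1 - Phi(|z|)) = 0.437558.
Step 6: alpha = 0.1. fail to reject H0.

R = 11, z = 0.7763, p = 0.437558, fail to reject H0.


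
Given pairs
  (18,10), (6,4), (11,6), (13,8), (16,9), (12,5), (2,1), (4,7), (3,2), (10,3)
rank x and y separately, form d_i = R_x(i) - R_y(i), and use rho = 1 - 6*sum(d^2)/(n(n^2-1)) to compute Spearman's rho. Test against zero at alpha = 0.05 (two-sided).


Step 1: Rank x and y separately (midranks; no ties here).
rank(x): 18->10, 6->4, 11->6, 13->8, 16->9, 12->7, 2->1, 4->3, 3->2, 10->5
rank(y): 10->10, 4->4, 6->6, 8->8, 9->9, 5->5, 1->1, 7->7, 2->2, 3->3
Step 2: d_i = R_x(i) - R_y(i); compute d_i^2.
  (10-10)^2=0, (4-4)^2=0, (6-6)^2=0, (8-8)^2=0, (9-9)^2=0, (7-5)^2=4, (1-1)^2=0, (3-7)^2=16, (2-2)^2=0, (5-3)^2=4
sum(d^2) = 24.
Step 3: rho = 1 - 6*24 / (10*(10^2 - 1)) = 1 - 144/990 = 0.854545.
Step 4: Under H0, t = rho * sqrt((n-2)/(1-rho^2)) = 4.6537 ~ t(8).
Step 5: Two-sided p-value from the t-distribution with 8 df = 0.001637.
Step 6: alpha = 0.05. reject H0.

rho = 0.8545, p = 0.001637, reject H0 at alpha = 0.05.


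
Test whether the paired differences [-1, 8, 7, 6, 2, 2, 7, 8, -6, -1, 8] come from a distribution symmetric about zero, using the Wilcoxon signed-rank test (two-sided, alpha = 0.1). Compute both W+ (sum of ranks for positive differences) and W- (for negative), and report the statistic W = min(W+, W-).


Step 1: Drop any zero differences (none here) and take |d_i|.
|d| = [1, 8, 7, 6, 2, 2, 7, 8, 6, 1, 8]
Step 2: Midrank |d_i| (ties get averaged ranks).
ranks: |1|->1.5, |8|->10, |7|->7.5, |6|->5.5, |2|->3.5, |2|->3.5, |7|->7.5, |8|->10, |6|->5.5, |1|->1.5, |8|->10
Step 3: Attach original signs; sum ranks with positive sign and with negative sign.
W+ = 10 + 7.5 + 5.5 + 3.5 + 3.5 + 7.5 + 10 + 10 = 57.5
W- = 1.5 + 5.5 + 1.5 = 8.5
(Check: W+ + W- = 66 should equal n(n+1)/2 = 66.)
Step 4: Test statistic W = min(W+, W-) = 8.5.
Step 5: Ties in |d|, so use the tie-corrected normal approximation.
        E[W] = n(n+1)/4 = 11*12/4 = 33.
        Tie groups: |d|=1 (t=2), |d|=2 (t=2), |d|=6 (t=2), |d|=7 (t=2), |d|=8 (t=3); sum(t^3 - t) = 48.
        Var[W] = n(n+1)(2n+1)/24 - sum(t^3-t)/48 = 3036/24 - 48/48 = 125.5.
        z = (W - E[W]) / sqrt(Var[W]) = (8.5 - 33) / 11.2027 = -2.1870.
        Two-sided p = 2*Phi(z) = 0.028744.
Step 6: alpha = 0.1. reject H0.

W+ = 57.5, W- = 8.5, W = min = 8.5, p = 0.028744, reject H0.


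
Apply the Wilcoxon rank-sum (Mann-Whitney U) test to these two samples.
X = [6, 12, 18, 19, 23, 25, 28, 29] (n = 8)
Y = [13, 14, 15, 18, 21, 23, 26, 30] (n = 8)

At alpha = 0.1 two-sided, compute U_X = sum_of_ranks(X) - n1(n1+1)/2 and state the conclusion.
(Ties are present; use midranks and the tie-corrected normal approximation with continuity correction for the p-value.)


Step 1: Combine and sort all 16 observations; assign midranks.
sorted (value, group): (6,X), (12,X), (13,Y), (14,Y), (15,Y), (18,X), (18,Y), (19,X), (21,Y), (23,X), (23,Y), (25,X), (26,Y), (28,X), (29,X), (30,Y)
ranks: 6->1, 12->2, 13->3, 14->4, 15->5, 18->6.5, 18->6.5, 19->8, 21->9, 23->10.5, 23->10.5, 25->12, 26->13, 28->14, 29->15, 30->16
Step 2: Rank sum for X: R1 = 1 + 2 + 6.5 + 8 + 10.5 + 12 + 14 + 15 = 69.
Step 3: U_X = R1 - n1(n1+1)/2 = 69 - 8*9/2 = 69 - 36 = 33.
       U_Y = n1*n2 - U_X = 64 - 33 = 31.
Step 4: Ties are present, so use the tie-corrected normal approximation (with continuity correction) for the p-value.
Step 5: p-value = 0.958060; compare to alpha = 0.1. fail to reject H0.

U_X = 33, p = 0.958060, fail to reject H0 at alpha = 0.1.


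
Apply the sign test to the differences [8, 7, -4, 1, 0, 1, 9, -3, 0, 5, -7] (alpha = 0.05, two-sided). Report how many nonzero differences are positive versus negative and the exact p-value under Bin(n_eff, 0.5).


Step 1: Discard zero differences. Original n = 11; n_eff = number of nonzero differences = 9.
Nonzero differences (with sign): +8, +7, -4, +1, +1, +9, -3, +5, -7
Step 2: Count signs: positive = 6, negative = 3.
Step 3: Under H0: P(positive) = 0.5, so the number of positives S ~ Bin(9, 0.5).
Step 4: Two-sided exact p-value = sum of Bin(9,0.5) probabilities at or below the observed probability = 0.507812.
Step 5: alpha = 0.05. fail to reject H0.

n_eff = 9, pos = 6, neg = 3, p = 0.507812, fail to reject H0.


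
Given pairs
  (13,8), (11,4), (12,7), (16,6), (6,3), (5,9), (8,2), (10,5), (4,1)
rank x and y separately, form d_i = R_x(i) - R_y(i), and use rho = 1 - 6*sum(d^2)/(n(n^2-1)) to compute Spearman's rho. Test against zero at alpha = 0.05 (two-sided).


Step 1: Rank x and y separately (midranks; no ties here).
rank(x): 13->8, 11->6, 12->7, 16->9, 6->3, 5->2, 8->4, 10->5, 4->1
rank(y): 8->8, 4->4, 7->7, 6->6, 3->3, 9->9, 2->2, 5->5, 1->1
Step 2: d_i = R_x(i) - R_y(i); compute d_i^2.
  (8-8)^2=0, (6-4)^2=4, (7-7)^2=0, (9-6)^2=9, (3-3)^2=0, (2-9)^2=49, (4-2)^2=4, (5-5)^2=0, (1-1)^2=0
sum(d^2) = 66.
Step 3: rho = 1 - 6*66 / (9*(9^2 - 1)) = 1 - 396/720 = 0.450000.
Step 4: Under H0, t = rho * sqrt((n-2)/(1-rho^2)) = 1.3332 ~ t(7).
Step 5: Two-sided p-value from the t-distribution with 7 df = 0.224216.
Step 6: alpha = 0.05. fail to reject H0.

rho = 0.4500, p = 0.224216, fail to reject H0 at alpha = 0.05.


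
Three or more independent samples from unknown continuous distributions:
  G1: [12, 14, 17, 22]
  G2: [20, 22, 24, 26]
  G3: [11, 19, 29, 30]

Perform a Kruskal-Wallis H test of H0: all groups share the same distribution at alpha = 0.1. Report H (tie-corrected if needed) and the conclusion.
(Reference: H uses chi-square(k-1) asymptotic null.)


Step 1: Combine all N = 12 observations and assign midranks.
sorted (value, group, rank): (11,G3,1), (12,G1,2), (14,G1,3), (17,G1,4), (19,G3,5), (20,G2,6), (22,G1,7.5), (22,G2,7.5), (24,G2,9), (26,G2,10), (29,G3,11), (30,G3,12)
Step 2: Sum ranks within each group.
R_1 = 16.5 (n_1 = 4)
R_2 = 32.5 (n_2 = 4)
R_3 = 29 (n_3 = 4)
Step 3: H = 12/(N(N+1)) * sum(R_i^2/n_i) - 3(N+1)
     = 12/(12*13) * (16.5^2/4 + 32.5^2/4 + 29^2/4) - 3*13
     = 0.076923 * 542.375 - 39
     = 2.721154.
Step 4: Ties present; correction factor C = 1 - 6/(12^3 - 12) = 0.996503. Corrected H = 2.721154 / 0.996503 = 2.730702.
Step 5: Under H0, H ~ chi^2(2); p-value = 0.255291.
Step 6: alpha = 0.1. fail to reject H0.

H = 2.7307, df = 2, p = 0.255291, fail to reject H0.


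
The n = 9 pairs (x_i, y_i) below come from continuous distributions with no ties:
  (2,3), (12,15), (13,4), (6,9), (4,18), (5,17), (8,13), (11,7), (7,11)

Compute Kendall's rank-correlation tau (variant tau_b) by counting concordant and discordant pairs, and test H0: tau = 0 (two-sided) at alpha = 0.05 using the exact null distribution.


Step 1: Enumerate the 36 unordered pairs (i,j) with i<j and classify each by sign(x_j-x_i) * sign(y_j-y_i).
  (1,2):dx=+10,dy=+12->C; (1,3):dx=+11,dy=+1->C; (1,4):dx=+4,dy=+6->C; (1,5):dx=+2,dy=+15->C
  (1,6):dx=+3,dy=+14->C; (1,7):dx=+6,dy=+10->C; (1,8):dx=+9,dy=+4->C; (1,9):dx=+5,dy=+8->C
  (2,3):dx=+1,dy=-11->D; (2,4):dx=-6,dy=-6->C; (2,5):dx=-8,dy=+3->D; (2,6):dx=-7,dy=+2->D
  (2,7):dx=-4,dy=-2->C; (2,8):dx=-1,dy=-8->C; (2,9):dx=-5,dy=-4->C; (3,4):dx=-7,dy=+5->D
  (3,5):dx=-9,dy=+14->D; (3,6):dx=-8,dy=+13->D; (3,7):dx=-5,dy=+9->D; (3,8):dx=-2,dy=+3->D
  (3,9):dx=-6,dy=+7->D; (4,5):dx=-2,dy=+9->D; (4,6):dx=-1,dy=+8->D; (4,7):dx=+2,dy=+4->C
  (4,8):dx=+5,dy=-2->D; (4,9):dx=+1,dy=+2->C; (5,6):dx=+1,dy=-1->D; (5,7):dx=+4,dy=-5->D
  (5,8):dx=+7,dy=-11->D; (5,9):dx=+3,dy=-7->D; (6,7):dx=+3,dy=-4->D; (6,8):dx=+6,dy=-10->D
  (6,9):dx=+2,dy=-6->D; (7,8):dx=+3,dy=-6->D; (7,9):dx=-1,dy=-2->C; (8,9):dx=-4,dy=+4->D
Step 2: C = 15, D = 21, total pairs = 36.
Step 3: tau = (C - D)/(n(n-1)/2) = (15 - 21)/36 = -0.166667.
Step 4: Exact two-sided p-value (enumerate n! = 362880 permutations of y under H0): p = 0.612202.
Step 5: alpha = 0.05. fail to reject H0.

tau_b = -0.1667 (C=15, D=21), p = 0.612202, fail to reject H0.


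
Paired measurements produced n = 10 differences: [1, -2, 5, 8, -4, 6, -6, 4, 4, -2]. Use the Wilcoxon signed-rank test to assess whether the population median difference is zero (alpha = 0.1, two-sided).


Step 1: Drop any zero differences (none here) and take |d_i|.
|d| = [1, 2, 5, 8, 4, 6, 6, 4, 4, 2]
Step 2: Midrank |d_i| (ties get averaged ranks).
ranks: |1|->1, |2|->2.5, |5|->7, |8|->10, |4|->5, |6|->8.5, |6|->8.5, |4|->5, |4|->5, |2|->2.5
Step 3: Attach original signs; sum ranks with positive sign and with negative sign.
W+ = 1 + 7 + 10 + 8.5 + 5 + 5 = 36.5
W- = 2.5 + 5 + 8.5 + 2.5 = 18.5
(Check: W+ + W- = 55 should equal n(n+1)/2 = 55.)
Step 4: Test statistic W = min(W+, W-) = 18.5.
Step 5: Ties in |d|, so use the tie-corrected normal approximation.
        E[W] = n(n+1)/4 = 10*11/4 = 27.5.
        Tie groups: |d|=2 (t=2), |d|=4 (t=3), |d|=6 (t=2); sum(t^3 - t) = 36.
        Var[W] = n(n+1)(2n+1)/24 - sum(t^3-t)/48 = 2310/24 - 36/48 = 95.5.
        z = (W - E[W]) / sqrt(Var[W]) = (18.5 - 27.5) / 9.7724 = -0.9210.
        Two-sided p = 2*Phi(z) = 0.357071.
Step 6: alpha = 0.1. fail to reject H0.

W+ = 36.5, W- = 18.5, W = min = 18.5, p = 0.357071, fail to reject H0.


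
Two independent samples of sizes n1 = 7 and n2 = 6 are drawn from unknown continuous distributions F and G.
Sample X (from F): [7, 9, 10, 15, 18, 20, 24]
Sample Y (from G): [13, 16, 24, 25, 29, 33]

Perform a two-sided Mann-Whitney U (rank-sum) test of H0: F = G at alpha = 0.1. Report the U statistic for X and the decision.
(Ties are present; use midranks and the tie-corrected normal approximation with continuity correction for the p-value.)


Step 1: Combine and sort all 13 observations; assign midranks.
sorted (value, group): (7,X), (9,X), (10,X), (13,Y), (15,X), (16,Y), (18,X), (20,X), (24,X), (24,Y), (25,Y), (29,Y), (33,Y)
ranks: 7->1, 9->2, 10->3, 13->4, 15->5, 16->6, 18->7, 20->8, 24->9.5, 24->9.5, 25->11, 29->12, 33->13
Step 2: Rank sum for X: R1 = 1 + 2 + 3 + 5 + 7 + 8 + 9.5 = 35.5.
Step 3: U_X = R1 - n1(n1+1)/2 = 35.5 - 7*8/2 = 35.5 - 28 = 7.5.
       U_Y = n1*n2 - U_X = 42 - 7.5 = 34.5.
Step 4: Ties are present, so use the tie-corrected normal approximation (with continuity correction) for the p-value.
Step 5: p-value = 0.062928; compare to alpha = 0.1. reject H0.

U_X = 7.5, p = 0.062928, reject H0 at alpha = 0.1.


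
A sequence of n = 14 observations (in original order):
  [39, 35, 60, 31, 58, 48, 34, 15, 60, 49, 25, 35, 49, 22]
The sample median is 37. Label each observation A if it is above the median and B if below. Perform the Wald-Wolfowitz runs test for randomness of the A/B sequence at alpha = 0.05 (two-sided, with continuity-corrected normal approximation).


Step 1: Compute median = 37; label A = above, B = below.
Labels in order: ABABAABBAABBAB  (n_A = 7, n_B = 7)
Step 2: Count runs R = 10.
Step 3: Under H0 (random ordering), E[R] = 2*n_A*n_B/(n_A+n_B) + 1 = 2*7*7/14 + 1 = 8.0000.
        Var[R] = 2*n_A*n_B*(2*n_A*n_B - n_A - n_B) / ((n_A+n_B)^2 * (n_A+n_B-1)) = 8232/2548 = 3.2308.
        SD[R] = 1.7974.
Step 4: Continuity-corrected z = (R - 0.5 - E[R]) / SD[R] = (10 - 0.5 - 8.0000) / 1.7974 = 0.8345.
Step 5: Two-sided p-value via normal approximation = 2*(1 - Phi(|z|)) = 0.403986.
Step 6: alpha = 0.05. fail to reject H0.

R = 10, z = 0.8345, p = 0.403986, fail to reject H0.


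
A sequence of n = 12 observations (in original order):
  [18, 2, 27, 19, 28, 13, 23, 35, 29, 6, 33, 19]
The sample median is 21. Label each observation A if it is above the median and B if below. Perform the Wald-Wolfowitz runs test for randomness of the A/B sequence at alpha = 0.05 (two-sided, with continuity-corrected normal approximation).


Step 1: Compute median = 21; label A = above, B = below.
Labels in order: BBABABAAABAB  (n_A = 6, n_B = 6)
Step 2: Count runs R = 9.
Step 3: Under H0 (random ordering), E[R] = 2*n_A*n_B/(n_A+n_B) + 1 = 2*6*6/12 + 1 = 7.0000.
        Var[R] = 2*n_A*n_B*(2*n_A*n_B - n_A - n_B) / ((n_A+n_B)^2 * (n_A+n_B-1)) = 4320/1584 = 2.7273.
        SD[R] = 1.6514.
Step 4: Continuity-corrected z = (R - 0.5 - E[R]) / SD[R] = (9 - 0.5 - 7.0000) / 1.6514 = 0.9083.
Step 5: Two-sided p-value via normal approximation = 2*(1 - Phi(|z|)) = 0.363722.
Step 6: alpha = 0.05. fail to reject H0.

R = 9, z = 0.9083, p = 0.363722, fail to reject H0.


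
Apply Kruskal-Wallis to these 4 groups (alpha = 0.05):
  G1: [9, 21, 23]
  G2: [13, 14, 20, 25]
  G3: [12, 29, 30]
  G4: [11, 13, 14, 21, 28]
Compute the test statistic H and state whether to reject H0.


Step 1: Combine all N = 15 observations and assign midranks.
sorted (value, group, rank): (9,G1,1), (11,G4,2), (12,G3,3), (13,G2,4.5), (13,G4,4.5), (14,G2,6.5), (14,G4,6.5), (20,G2,8), (21,G1,9.5), (21,G4,9.5), (23,G1,11), (25,G2,12), (28,G4,13), (29,G3,14), (30,G3,15)
Step 2: Sum ranks within each group.
R_1 = 21.5 (n_1 = 3)
R_2 = 31 (n_2 = 4)
R_3 = 32 (n_3 = 3)
R_4 = 35.5 (n_4 = 5)
Step 3: H = 12/(N(N+1)) * sum(R_i^2/n_i) - 3(N+1)
     = 12/(15*16) * (21.5^2/3 + 31^2/4 + 32^2/3 + 35.5^2/5) - 3*16
     = 0.050000 * 987.717 - 48
     = 1.385833.
Step 4: Ties present; correction factor C = 1 - 18/(15^3 - 15) = 0.994643. Corrected H = 1.385833 / 0.994643 = 1.393297.
Step 5: Under H0, H ~ chi^2(3); p-value = 0.707107.
Step 6: alpha = 0.05. fail to reject H0.

H = 1.3933, df = 3, p = 0.707107, fail to reject H0.


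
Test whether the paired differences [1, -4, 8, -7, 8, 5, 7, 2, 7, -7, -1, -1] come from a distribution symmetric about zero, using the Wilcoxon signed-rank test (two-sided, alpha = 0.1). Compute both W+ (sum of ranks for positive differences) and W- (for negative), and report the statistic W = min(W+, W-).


Step 1: Drop any zero differences (none here) and take |d_i|.
|d| = [1, 4, 8, 7, 8, 5, 7, 2, 7, 7, 1, 1]
Step 2: Midrank |d_i| (ties get averaged ranks).
ranks: |1|->2, |4|->5, |8|->11.5, |7|->8.5, |8|->11.5, |5|->6, |7|->8.5, |2|->4, |7|->8.5, |7|->8.5, |1|->2, |1|->2
Step 3: Attach original signs; sum ranks with positive sign and with negative sign.
W+ = 2 + 11.5 + 11.5 + 6 + 8.5 + 4 + 8.5 = 52
W- = 5 + 8.5 + 8.5 + 2 + 2 = 26
(Check: W+ + W- = 78 should equal n(n+1)/2 = 78.)
Step 4: Test statistic W = min(W+, W-) = 26.
Step 5: Ties in |d|, so use the tie-corrected normal approximation.
        E[W] = n(n+1)/4 = 12*13/4 = 39.
        Tie groups: |d|=1 (t=3), |d|=7 (t=4), |d|=8 (t=2); sum(t^3 - t) = 90.
        Var[W] = n(n+1)(2n+1)/24 - sum(t^3-t)/48 = 3900/24 - 90/48 = 160.625.
        z = (W - E[W]) / sqrt(Var[W]) = (26 - 39) / 12.6738 = -1.0257.
        Two-sided p = 2*Phi(z) = 0.305015.
Step 6: alpha = 0.1. fail to reject H0.

W+ = 52, W- = 26, W = min = 26, p = 0.305015, fail to reject H0.


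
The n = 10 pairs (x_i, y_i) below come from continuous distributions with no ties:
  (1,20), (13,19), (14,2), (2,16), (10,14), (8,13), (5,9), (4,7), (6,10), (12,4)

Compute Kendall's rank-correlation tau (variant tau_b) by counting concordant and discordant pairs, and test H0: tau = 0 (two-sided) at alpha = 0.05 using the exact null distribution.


Step 1: Enumerate the 45 unordered pairs (i,j) with i<j and classify each by sign(x_j-x_i) * sign(y_j-y_i).
  (1,2):dx=+12,dy=-1->D; (1,3):dx=+13,dy=-18->D; (1,4):dx=+1,dy=-4->D; (1,5):dx=+9,dy=-6->D
  (1,6):dx=+7,dy=-7->D; (1,7):dx=+4,dy=-11->D; (1,8):dx=+3,dy=-13->D; (1,9):dx=+5,dy=-10->D
  (1,10):dx=+11,dy=-16->D; (2,3):dx=+1,dy=-17->D; (2,4):dx=-11,dy=-3->C; (2,5):dx=-3,dy=-5->C
  (2,6):dx=-5,dy=-6->C; (2,7):dx=-8,dy=-10->C; (2,8):dx=-9,dy=-12->C; (2,9):dx=-7,dy=-9->C
  (2,10):dx=-1,dy=-15->C; (3,4):dx=-12,dy=+14->D; (3,5):dx=-4,dy=+12->D; (3,6):dx=-6,dy=+11->D
  (3,7):dx=-9,dy=+7->D; (3,8):dx=-10,dy=+5->D; (3,9):dx=-8,dy=+8->D; (3,10):dx=-2,dy=+2->D
  (4,5):dx=+8,dy=-2->D; (4,6):dx=+6,dy=-3->D; (4,7):dx=+3,dy=-7->D; (4,8):dx=+2,dy=-9->D
  (4,9):dx=+4,dy=-6->D; (4,10):dx=+10,dy=-12->D; (5,6):dx=-2,dy=-1->C; (5,7):dx=-5,dy=-5->C
  (5,8):dx=-6,dy=-7->C; (5,9):dx=-4,dy=-4->C; (5,10):dx=+2,dy=-10->D; (6,7):dx=-3,dy=-4->C
  (6,8):dx=-4,dy=-6->C; (6,9):dx=-2,dy=-3->C; (6,10):dx=+4,dy=-9->D; (7,8):dx=-1,dy=-2->C
  (7,9):dx=+1,dy=+1->C; (7,10):dx=+7,dy=-5->D; (8,9):dx=+2,dy=+3->C; (8,10):dx=+8,dy=-3->D
  (9,10):dx=+6,dy=-6->D
Step 2: C = 17, D = 28, total pairs = 45.
Step 3: tau = (C - D)/(n(n-1)/2) = (17 - 28)/45 = -0.244444.
Step 4: Exact two-sided p-value (enumerate n! = 3628800 permutations of y under H0): p = 0.380720.
Step 5: alpha = 0.05. fail to reject H0.

tau_b = -0.2444 (C=17, D=28), p = 0.380720, fail to reject H0.


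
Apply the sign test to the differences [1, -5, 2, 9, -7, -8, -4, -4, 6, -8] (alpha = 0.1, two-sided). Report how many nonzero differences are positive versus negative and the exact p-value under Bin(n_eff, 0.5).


Step 1: Discard zero differences. Original n = 10; n_eff = number of nonzero differences = 10.
Nonzero differences (with sign): +1, -5, +2, +9, -7, -8, -4, -4, +6, -8
Step 2: Count signs: positive = 4, negative = 6.
Step 3: Under H0: P(positive) = 0.5, so the number of positives S ~ Bin(10, 0.5).
Step 4: Two-sided exact p-value = sum of Bin(10,0.5) probabilities at or below the observed probability = 0.753906.
Step 5: alpha = 0.1. fail to reject H0.

n_eff = 10, pos = 4, neg = 6, p = 0.753906, fail to reject H0.


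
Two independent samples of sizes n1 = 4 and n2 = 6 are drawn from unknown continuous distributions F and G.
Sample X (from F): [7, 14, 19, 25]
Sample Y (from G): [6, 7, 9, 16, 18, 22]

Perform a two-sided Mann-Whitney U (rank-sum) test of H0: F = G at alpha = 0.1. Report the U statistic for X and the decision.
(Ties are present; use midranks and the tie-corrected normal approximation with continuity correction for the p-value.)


Step 1: Combine and sort all 10 observations; assign midranks.
sorted (value, group): (6,Y), (7,X), (7,Y), (9,Y), (14,X), (16,Y), (18,Y), (19,X), (22,Y), (25,X)
ranks: 6->1, 7->2.5, 7->2.5, 9->4, 14->5, 16->6, 18->7, 19->8, 22->9, 25->10
Step 2: Rank sum for X: R1 = 2.5 + 5 + 8 + 10 = 25.5.
Step 3: U_X = R1 - n1(n1+1)/2 = 25.5 - 4*5/2 = 25.5 - 10 = 15.5.
       U_Y = n1*n2 - U_X = 24 - 15.5 = 8.5.
Step 4: Ties are present, so use the tie-corrected normal approximation (with continuity correction) for the p-value.
Step 5: p-value = 0.521166; compare to alpha = 0.1. fail to reject H0.

U_X = 15.5, p = 0.521166, fail to reject H0 at alpha = 0.1.


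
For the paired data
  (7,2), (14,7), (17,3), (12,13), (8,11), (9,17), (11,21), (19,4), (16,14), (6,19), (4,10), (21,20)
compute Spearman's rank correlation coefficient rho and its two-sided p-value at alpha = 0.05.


Step 1: Rank x and y separately (midranks; no ties here).
rank(x): 7->3, 14->8, 17->10, 12->7, 8->4, 9->5, 11->6, 19->11, 16->9, 6->2, 4->1, 21->12
rank(y): 2->1, 7->4, 3->2, 13->7, 11->6, 17->9, 21->12, 4->3, 14->8, 19->10, 10->5, 20->11
Step 2: d_i = R_x(i) - R_y(i); compute d_i^2.
  (3-1)^2=4, (8-4)^2=16, (10-2)^2=64, (7-7)^2=0, (4-6)^2=4, (5-9)^2=16, (6-12)^2=36, (11-3)^2=64, (9-8)^2=1, (2-10)^2=64, (1-5)^2=16, (12-11)^2=1
sum(d^2) = 286.
Step 3: rho = 1 - 6*286 / (12*(12^2 - 1)) = 1 - 1716/1716 = 0.000000.
Step 4: Under H0, t = rho * sqrt((n-2)/(1-rho^2)) = 0.0000 ~ t(10).
Step 5: Two-sided p-value from the t-distribution with 10 df = 1.000000.
Step 6: alpha = 0.05. fail to reject H0.

rho = 0.0000, p = 1.000000, fail to reject H0 at alpha = 0.05.


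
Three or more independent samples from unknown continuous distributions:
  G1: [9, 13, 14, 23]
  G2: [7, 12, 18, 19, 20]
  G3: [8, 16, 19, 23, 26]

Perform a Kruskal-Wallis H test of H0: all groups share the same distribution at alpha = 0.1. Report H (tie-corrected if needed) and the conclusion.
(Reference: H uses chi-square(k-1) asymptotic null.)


Step 1: Combine all N = 14 observations and assign midranks.
sorted (value, group, rank): (7,G2,1), (8,G3,2), (9,G1,3), (12,G2,4), (13,G1,5), (14,G1,6), (16,G3,7), (18,G2,8), (19,G2,9.5), (19,G3,9.5), (20,G2,11), (23,G1,12.5), (23,G3,12.5), (26,G3,14)
Step 2: Sum ranks within each group.
R_1 = 26.5 (n_1 = 4)
R_2 = 33.5 (n_2 = 5)
R_3 = 45 (n_3 = 5)
Step 3: H = 12/(N(N+1)) * sum(R_i^2/n_i) - 3(N+1)
     = 12/(14*15) * (26.5^2/4 + 33.5^2/5 + 45^2/5) - 3*15
     = 0.057143 * 805.013 - 45
     = 1.000714.
Step 4: Ties present; correction factor C = 1 - 12/(14^3 - 14) = 0.995604. Corrected H = 1.000714 / 0.995604 = 1.005132.
Step 5: Under H0, H ~ chi^2(2); p-value = 0.604976.
Step 6: alpha = 0.1. fail to reject H0.

H = 1.0051, df = 2, p = 0.604976, fail to reject H0.


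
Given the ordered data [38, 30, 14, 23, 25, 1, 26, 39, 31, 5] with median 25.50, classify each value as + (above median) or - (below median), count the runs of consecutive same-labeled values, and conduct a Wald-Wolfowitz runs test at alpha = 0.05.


Step 1: Compute median = 25.50; label A = above, B = below.
Labels in order: AABBBBAAAB  (n_A = 5, n_B = 5)
Step 2: Count runs R = 4.
Step 3: Under H0 (random ordering), E[R] = 2*n_A*n_B/(n_A+n_B) + 1 = 2*5*5/10 + 1 = 6.0000.
        Var[R] = 2*n_A*n_B*(2*n_A*n_B - n_A - n_B) / ((n_A+n_B)^2 * (n_A+n_B-1)) = 2000/900 = 2.2222.
        SD[R] = 1.4907.
Step 4: Continuity-corrected z = (R + 0.5 - E[R]) / SD[R] = (4 + 0.5 - 6.0000) / 1.4907 = -1.0062.
Step 5: Two-sided p-value via normal approximation = 2*(1 - Phi(|z|)) = 0.314305.
Step 6: alpha = 0.05. fail to reject H0.

R = 4, z = -1.0062, p = 0.314305, fail to reject H0.


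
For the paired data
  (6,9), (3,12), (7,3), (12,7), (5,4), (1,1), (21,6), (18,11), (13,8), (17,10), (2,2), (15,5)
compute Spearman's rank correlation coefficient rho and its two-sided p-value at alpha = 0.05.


Step 1: Rank x and y separately (midranks; no ties here).
rank(x): 6->5, 3->3, 7->6, 12->7, 5->4, 1->1, 21->12, 18->11, 13->8, 17->10, 2->2, 15->9
rank(y): 9->9, 12->12, 3->3, 7->7, 4->4, 1->1, 6->6, 11->11, 8->8, 10->10, 2->2, 5->5
Step 2: d_i = R_x(i) - R_y(i); compute d_i^2.
  (5-9)^2=16, (3-12)^2=81, (6-3)^2=9, (7-7)^2=0, (4-4)^2=0, (1-1)^2=0, (12-6)^2=36, (11-11)^2=0, (8-8)^2=0, (10-10)^2=0, (2-2)^2=0, (9-5)^2=16
sum(d^2) = 158.
Step 3: rho = 1 - 6*158 / (12*(12^2 - 1)) = 1 - 948/1716 = 0.447552.
Step 4: Under H0, t = rho * sqrt((n-2)/(1-rho^2)) = 1.5826 ~ t(10).
Step 5: Two-sided p-value from the t-distribution with 10 df = 0.144586.
Step 6: alpha = 0.05. fail to reject H0.

rho = 0.4476, p = 0.144586, fail to reject H0 at alpha = 0.05.


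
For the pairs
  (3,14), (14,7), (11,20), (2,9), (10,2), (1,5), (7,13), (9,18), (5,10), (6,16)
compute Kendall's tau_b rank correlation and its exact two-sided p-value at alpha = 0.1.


Step 1: Enumerate the 45 unordered pairs (i,j) with i<j and classify each by sign(x_j-x_i) * sign(y_j-y_i).
  (1,2):dx=+11,dy=-7->D; (1,3):dx=+8,dy=+6->C; (1,4):dx=-1,dy=-5->C; (1,5):dx=+7,dy=-12->D
  (1,6):dx=-2,dy=-9->C; (1,7):dx=+4,dy=-1->D; (1,8):dx=+6,dy=+4->C; (1,9):dx=+2,dy=-4->D
  (1,10):dx=+3,dy=+2->C; (2,3):dx=-3,dy=+13->D; (2,4):dx=-12,dy=+2->D; (2,5):dx=-4,dy=-5->C
  (2,6):dx=-13,dy=-2->C; (2,7):dx=-7,dy=+6->D; (2,8):dx=-5,dy=+11->D; (2,9):dx=-9,dy=+3->D
  (2,10):dx=-8,dy=+9->D; (3,4):dx=-9,dy=-11->C; (3,5):dx=-1,dy=-18->C; (3,6):dx=-10,dy=-15->C
  (3,7):dx=-4,dy=-7->C; (3,8):dx=-2,dy=-2->C; (3,9):dx=-6,dy=-10->C; (3,10):dx=-5,dy=-4->C
  (4,5):dx=+8,dy=-7->D; (4,6):dx=-1,dy=-4->C; (4,7):dx=+5,dy=+4->C; (4,8):dx=+7,dy=+9->C
  (4,9):dx=+3,dy=+1->C; (4,10):dx=+4,dy=+7->C; (5,6):dx=-9,dy=+3->D; (5,7):dx=-3,dy=+11->D
  (5,8):dx=-1,dy=+16->D; (5,9):dx=-5,dy=+8->D; (5,10):dx=-4,dy=+14->D; (6,7):dx=+6,dy=+8->C
  (6,8):dx=+8,dy=+13->C; (6,9):dx=+4,dy=+5->C; (6,10):dx=+5,dy=+11->C; (7,8):dx=+2,dy=+5->C
  (7,9):dx=-2,dy=-3->C; (7,10):dx=-1,dy=+3->D; (8,9):dx=-4,dy=-8->C; (8,10):dx=-3,dy=-2->C
  (9,10):dx=+1,dy=+6->C
Step 2: C = 28, D = 17, total pairs = 45.
Step 3: tau = (C - D)/(n(n-1)/2) = (28 - 17)/45 = 0.244444.
Step 4: Exact two-sided p-value (enumerate n! = 3628800 permutations of y under H0): p = 0.380720.
Step 5: alpha = 0.1. fail to reject H0.

tau_b = 0.2444 (C=28, D=17), p = 0.380720, fail to reject H0.


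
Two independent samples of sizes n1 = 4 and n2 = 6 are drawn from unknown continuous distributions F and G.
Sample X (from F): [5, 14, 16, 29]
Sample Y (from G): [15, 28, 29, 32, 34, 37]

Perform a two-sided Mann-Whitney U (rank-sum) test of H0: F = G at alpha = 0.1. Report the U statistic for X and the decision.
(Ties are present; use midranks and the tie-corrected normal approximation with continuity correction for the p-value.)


Step 1: Combine and sort all 10 observations; assign midranks.
sorted (value, group): (5,X), (14,X), (15,Y), (16,X), (28,Y), (29,X), (29,Y), (32,Y), (34,Y), (37,Y)
ranks: 5->1, 14->2, 15->3, 16->4, 28->5, 29->6.5, 29->6.5, 32->8, 34->9, 37->10
Step 2: Rank sum for X: R1 = 1 + 2 + 4 + 6.5 = 13.5.
Step 3: U_X = R1 - n1(n1+1)/2 = 13.5 - 4*5/2 = 13.5 - 10 = 3.5.
       U_Y = n1*n2 - U_X = 24 - 3.5 = 20.5.
Step 4: Ties are present, so use the tie-corrected normal approximation (with continuity correction) for the p-value.
Step 5: p-value = 0.087118; compare to alpha = 0.1. reject H0.

U_X = 3.5, p = 0.087118, reject H0 at alpha = 0.1.


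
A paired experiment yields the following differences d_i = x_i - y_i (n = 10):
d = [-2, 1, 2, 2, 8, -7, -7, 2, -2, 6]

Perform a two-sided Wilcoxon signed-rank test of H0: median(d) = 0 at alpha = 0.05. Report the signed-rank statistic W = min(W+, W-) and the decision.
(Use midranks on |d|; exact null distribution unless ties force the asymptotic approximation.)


Step 1: Drop any zero differences (none here) and take |d_i|.
|d| = [2, 1, 2, 2, 8, 7, 7, 2, 2, 6]
Step 2: Midrank |d_i| (ties get averaged ranks).
ranks: |2|->4, |1|->1, |2|->4, |2|->4, |8|->10, |7|->8.5, |7|->8.5, |2|->4, |2|->4, |6|->7
Step 3: Attach original signs; sum ranks with positive sign and with negative sign.
W+ = 1 + 4 + 4 + 10 + 4 + 7 = 30
W- = 4 + 8.5 + 8.5 + 4 = 25
(Check: W+ + W- = 55 should equal n(n+1)/2 = 55.)
Step 4: Test statistic W = min(W+, W-) = 25.
Step 5: Ties in |d|, so use the tie-corrected normal approximation.
        E[W] = n(n+1)/4 = 10*11/4 = 27.5.
        Tie groups: |d|=2 (t=5), |d|=7 (t=2); sum(t^3 - t) = 126.
        Var[W] = n(n+1)(2n+1)/24 - sum(t^3-t)/48 = 2310/24 - 126/48 = 93.625.
        z = (W - E[W]) / sqrt(Var[W]) = (25 - 27.5) / 9.6760 = -0.2584.
        Two-sided p = 2*Phi(z) = 0.796120.
Step 6: alpha = 0.05. fail to reject H0.

W+ = 30, W- = 25, W = min = 25, p = 0.796120, fail to reject H0.


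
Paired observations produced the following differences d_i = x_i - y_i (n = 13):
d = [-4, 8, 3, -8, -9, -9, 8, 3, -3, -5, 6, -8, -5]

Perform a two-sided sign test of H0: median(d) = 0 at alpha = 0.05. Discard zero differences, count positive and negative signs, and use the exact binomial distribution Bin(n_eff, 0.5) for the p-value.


Step 1: Discard zero differences. Original n = 13; n_eff = number of nonzero differences = 13.
Nonzero differences (with sign): -4, +8, +3, -8, -9, -9, +8, +3, -3, -5, +6, -8, -5
Step 2: Count signs: positive = 5, negative = 8.
Step 3: Under H0: P(positive) = 0.5, so the number of positives S ~ Bin(13, 0.5).
Step 4: Two-sided exact p-value = sum of Bin(13,0.5) probabilities at or below the observed probability = 0.581055.
Step 5: alpha = 0.05. fail to reject H0.

n_eff = 13, pos = 5, neg = 8, p = 0.581055, fail to reject H0.


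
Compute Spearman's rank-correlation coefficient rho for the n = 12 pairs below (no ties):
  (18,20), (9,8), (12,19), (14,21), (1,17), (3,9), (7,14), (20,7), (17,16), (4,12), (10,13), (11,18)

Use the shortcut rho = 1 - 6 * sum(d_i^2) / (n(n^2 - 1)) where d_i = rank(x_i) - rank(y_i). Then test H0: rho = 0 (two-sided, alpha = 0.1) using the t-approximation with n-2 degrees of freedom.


Step 1: Rank x and y separately (midranks; no ties here).
rank(x): 18->11, 9->5, 12->8, 14->9, 1->1, 3->2, 7->4, 20->12, 17->10, 4->3, 10->6, 11->7
rank(y): 20->11, 8->2, 19->10, 21->12, 17->8, 9->3, 14->6, 7->1, 16->7, 12->4, 13->5, 18->9
Step 2: d_i = R_x(i) - R_y(i); compute d_i^2.
  (11-11)^2=0, (5-2)^2=9, (8-10)^2=4, (9-12)^2=9, (1-8)^2=49, (2-3)^2=1, (4-6)^2=4, (12-1)^2=121, (10-7)^2=9, (3-4)^2=1, (6-5)^2=1, (7-9)^2=4
sum(d^2) = 212.
Step 3: rho = 1 - 6*212 / (12*(12^2 - 1)) = 1 - 1272/1716 = 0.258741.
Step 4: Under H0, t = rho * sqrt((n-2)/(1-rho^2)) = 0.8471 ~ t(10).
Step 5: Two-sided p-value from the t-distribution with 10 df = 0.416775.
Step 6: alpha = 0.1. fail to reject H0.

rho = 0.2587, p = 0.416775, fail to reject H0 at alpha = 0.1.


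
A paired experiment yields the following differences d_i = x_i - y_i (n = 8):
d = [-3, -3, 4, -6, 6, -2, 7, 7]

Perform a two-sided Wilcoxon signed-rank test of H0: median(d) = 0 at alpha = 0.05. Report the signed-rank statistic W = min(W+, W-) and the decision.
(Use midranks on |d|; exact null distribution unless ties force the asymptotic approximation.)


Step 1: Drop any zero differences (none here) and take |d_i|.
|d| = [3, 3, 4, 6, 6, 2, 7, 7]
Step 2: Midrank |d_i| (ties get averaged ranks).
ranks: |3|->2.5, |3|->2.5, |4|->4, |6|->5.5, |6|->5.5, |2|->1, |7|->7.5, |7|->7.5
Step 3: Attach original signs; sum ranks with positive sign and with negative sign.
W+ = 4 + 5.5 + 7.5 + 7.5 = 24.5
W- = 2.5 + 2.5 + 5.5 + 1 = 11.5
(Check: W+ + W- = 36 should equal n(n+1)/2 = 36.)
Step 4: Test statistic W = min(W+, W-) = 11.5.
Step 5: Ties in |d|, so use the tie-corrected normal approximation.
        E[W] = n(n+1)/4 = 8*9/4 = 18.
        Tie groups: |d|=3 (t=2), |d|=6 (t=2), |d|=7 (t=2); sum(t^3 - t) = 18.
        Var[W] = n(n+1)(2n+1)/24 - sum(t^3-t)/48 = 1224/24 - 18/48 = 50.625.
        z = (W - E[W]) / sqrt(Var[W]) = (11.5 - 18) / 7.1151 = -0.9135.
        Two-sided p = 2*Phi(z) = 0.360955.
Step 6: alpha = 0.05. fail to reject H0.

W+ = 24.5, W- = 11.5, W = min = 11.5, p = 0.360955, fail to reject H0.


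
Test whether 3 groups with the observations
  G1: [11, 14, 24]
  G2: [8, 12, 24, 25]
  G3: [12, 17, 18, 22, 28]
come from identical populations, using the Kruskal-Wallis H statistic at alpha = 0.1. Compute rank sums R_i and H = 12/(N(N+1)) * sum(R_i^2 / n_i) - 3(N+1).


Step 1: Combine all N = 12 observations and assign midranks.
sorted (value, group, rank): (8,G2,1), (11,G1,2), (12,G2,3.5), (12,G3,3.5), (14,G1,5), (17,G3,6), (18,G3,7), (22,G3,8), (24,G1,9.5), (24,G2,9.5), (25,G2,11), (28,G3,12)
Step 2: Sum ranks within each group.
R_1 = 16.5 (n_1 = 3)
R_2 = 25 (n_2 = 4)
R_3 = 36.5 (n_3 = 5)
Step 3: H = 12/(N(N+1)) * sum(R_i^2/n_i) - 3(N+1)
     = 12/(12*13) * (16.5^2/3 + 25^2/4 + 36.5^2/5) - 3*13
     = 0.076923 * 513.45 - 39
     = 0.496154.
Step 4: Ties present; correction factor C = 1 - 12/(12^3 - 12) = 0.993007. Corrected H = 0.496154 / 0.993007 = 0.499648.
Step 5: Under H0, H ~ chi^2(2); p-value = 0.778938.
Step 6: alpha = 0.1. fail to reject H0.

H = 0.4996, df = 2, p = 0.778938, fail to reject H0.


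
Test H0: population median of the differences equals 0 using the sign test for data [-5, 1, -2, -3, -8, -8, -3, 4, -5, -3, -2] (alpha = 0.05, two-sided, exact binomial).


Step 1: Discard zero differences. Original n = 11; n_eff = number of nonzero differences = 11.
Nonzero differences (with sign): -5, +1, -2, -3, -8, -8, -3, +4, -5, -3, -2
Step 2: Count signs: positive = 2, negative = 9.
Step 3: Under H0: P(positive) = 0.5, so the number of positives S ~ Bin(11, 0.5).
Step 4: Two-sided exact p-value = sum of Bin(11,0.5) probabilities at or below the observed probability = 0.065430.
Step 5: alpha = 0.05. fail to reject H0.

n_eff = 11, pos = 2, neg = 9, p = 0.065430, fail to reject H0.


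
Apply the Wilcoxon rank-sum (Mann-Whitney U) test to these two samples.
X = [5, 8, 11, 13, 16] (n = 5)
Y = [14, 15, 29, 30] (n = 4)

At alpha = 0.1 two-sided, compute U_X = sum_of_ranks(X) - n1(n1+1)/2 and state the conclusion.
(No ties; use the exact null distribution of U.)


Step 1: Combine and sort all 9 observations; assign midranks.
sorted (value, group): (5,X), (8,X), (11,X), (13,X), (14,Y), (15,Y), (16,X), (29,Y), (30,Y)
ranks: 5->1, 8->2, 11->3, 13->4, 14->5, 15->6, 16->7, 29->8, 30->9
Step 2: Rank sum for X: R1 = 1 + 2 + 3 + 4 + 7 = 17.
Step 3: U_X = R1 - n1(n1+1)/2 = 17 - 5*6/2 = 17 - 15 = 2.
       U_Y = n1*n2 - U_X = 20 - 2 = 18.
Step 4: No ties, so the exact null distribution of U (based on enumerating the C(9,5) = 126 equally likely rank assignments) gives the two-sided p-value.
Step 5: p-value = 0.063492; compare to alpha = 0.1. reject H0.

U_X = 2, p = 0.063492, reject H0 at alpha = 0.1.


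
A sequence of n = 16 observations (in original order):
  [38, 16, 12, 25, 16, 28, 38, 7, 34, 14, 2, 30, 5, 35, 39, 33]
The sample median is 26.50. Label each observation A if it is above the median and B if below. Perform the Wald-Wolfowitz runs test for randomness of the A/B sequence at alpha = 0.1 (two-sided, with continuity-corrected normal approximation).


Step 1: Compute median = 26.50; label A = above, B = below.
Labels in order: ABBBBAABABBABAAA  (n_A = 8, n_B = 8)
Step 2: Count runs R = 9.
Step 3: Under H0 (random ordering), E[R] = 2*n_A*n_B/(n_A+n_B) + 1 = 2*8*8/16 + 1 = 9.0000.
        Var[R] = 2*n_A*n_B*(2*n_A*n_B - n_A - n_B) / ((n_A+n_B)^2 * (n_A+n_B-1)) = 14336/3840 = 3.7333.
        SD[R] = 1.9322.
Step 4: R = E[R], so z = 0 with no continuity correction.
Step 5: Two-sided p-value via normal approximation = 2*(1 - Phi(|z|)) = 1.000000.
Step 6: alpha = 0.1. fail to reject H0.

R = 9, z = 0.0000, p = 1.000000, fail to reject H0.


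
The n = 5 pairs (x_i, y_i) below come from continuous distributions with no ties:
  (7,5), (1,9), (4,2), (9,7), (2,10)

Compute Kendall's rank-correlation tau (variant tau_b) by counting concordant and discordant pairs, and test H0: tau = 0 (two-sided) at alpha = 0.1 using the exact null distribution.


Step 1: Enumerate the 10 unordered pairs (i,j) with i<j and classify each by sign(x_j-x_i) * sign(y_j-y_i).
  (1,2):dx=-6,dy=+4->D; (1,3):dx=-3,dy=-3->C; (1,4):dx=+2,dy=+2->C; (1,5):dx=-5,dy=+5->D
  (2,3):dx=+3,dy=-7->D; (2,4):dx=+8,dy=-2->D; (2,5):dx=+1,dy=+1->C; (3,4):dx=+5,dy=+5->C
  (3,5):dx=-2,dy=+8->D; (4,5):dx=-7,dy=+3->D
Step 2: C = 4, D = 6, total pairs = 10.
Step 3: tau = (C - D)/(n(n-1)/2) = (4 - 6)/10 = -0.200000.
Step 4: Exact two-sided p-value (enumerate n! = 120 permutations of y under H0): p = 0.816667.
Step 5: alpha = 0.1. fail to reject H0.

tau_b = -0.2000 (C=4, D=6), p = 0.816667, fail to reject H0.


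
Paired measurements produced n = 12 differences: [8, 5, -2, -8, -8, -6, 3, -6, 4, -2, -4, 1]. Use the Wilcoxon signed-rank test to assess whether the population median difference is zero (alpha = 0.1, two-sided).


Step 1: Drop any zero differences (none here) and take |d_i|.
|d| = [8, 5, 2, 8, 8, 6, 3, 6, 4, 2, 4, 1]
Step 2: Midrank |d_i| (ties get averaged ranks).
ranks: |8|->11, |5|->7, |2|->2.5, |8|->11, |8|->11, |6|->8.5, |3|->4, |6|->8.5, |4|->5.5, |2|->2.5, |4|->5.5, |1|->1
Step 3: Attach original signs; sum ranks with positive sign and with negative sign.
W+ = 11 + 7 + 4 + 5.5 + 1 = 28.5
W- = 2.5 + 11 + 11 + 8.5 + 8.5 + 2.5 + 5.5 = 49.5
(Check: W+ + W- = 78 should equal n(n+1)/2 = 78.)
Step 4: Test statistic W = min(W+, W-) = 28.5.
Step 5: Ties in |d|, so use the tie-corrected normal approximation.
        E[W] = n(n+1)/4 = 12*13/4 = 39.
        Tie groups: |d|=2 (t=2), |d|=4 (t=2), |d|=6 (t=2), |d|=8 (t=3); sum(t^3 - t) = 42.
        Var[W] = n(n+1)(2n+1)/24 - sum(t^3-t)/48 = 3900/24 - 42/48 = 161.625.
        z = (W - E[W]) / sqrt(Var[W]) = (28.5 - 39) / 12.7132 = -0.8259.
        Two-sided p = 2*Phi(z) = 0.408853.
Step 6: alpha = 0.1. fail to reject H0.

W+ = 28.5, W- = 49.5, W = min = 28.5, p = 0.408853, fail to reject H0.


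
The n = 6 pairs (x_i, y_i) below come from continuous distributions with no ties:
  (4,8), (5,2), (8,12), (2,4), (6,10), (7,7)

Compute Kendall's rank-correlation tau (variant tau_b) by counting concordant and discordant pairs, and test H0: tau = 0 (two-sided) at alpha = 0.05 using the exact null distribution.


Step 1: Enumerate the 15 unordered pairs (i,j) with i<j and classify each by sign(x_j-x_i) * sign(y_j-y_i).
  (1,2):dx=+1,dy=-6->D; (1,3):dx=+4,dy=+4->C; (1,4):dx=-2,dy=-4->C; (1,5):dx=+2,dy=+2->C
  (1,6):dx=+3,dy=-1->D; (2,3):dx=+3,dy=+10->C; (2,4):dx=-3,dy=+2->D; (2,5):dx=+1,dy=+8->C
  (2,6):dx=+2,dy=+5->C; (3,4):dx=-6,dy=-8->C; (3,5):dx=-2,dy=-2->C; (3,6):dx=-1,dy=-5->C
  (4,5):dx=+4,dy=+6->C; (4,6):dx=+5,dy=+3->C; (5,6):dx=+1,dy=-3->D
Step 2: C = 11, D = 4, total pairs = 15.
Step 3: tau = (C - D)/(n(n-1)/2) = (11 - 4)/15 = 0.466667.
Step 4: Exact two-sided p-value (enumerate n! = 720 permutations of y under H0): p = 0.272222.
Step 5: alpha = 0.05. fail to reject H0.

tau_b = 0.4667 (C=11, D=4), p = 0.272222, fail to reject H0.


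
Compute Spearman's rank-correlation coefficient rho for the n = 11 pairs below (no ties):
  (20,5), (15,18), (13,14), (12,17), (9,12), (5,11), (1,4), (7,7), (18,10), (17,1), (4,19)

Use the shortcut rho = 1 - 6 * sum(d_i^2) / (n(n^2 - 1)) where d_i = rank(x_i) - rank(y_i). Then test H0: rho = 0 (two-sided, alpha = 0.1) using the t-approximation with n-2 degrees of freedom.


Step 1: Rank x and y separately (midranks; no ties here).
rank(x): 20->11, 15->8, 13->7, 12->6, 9->5, 5->3, 1->1, 7->4, 18->10, 17->9, 4->2
rank(y): 5->3, 18->10, 14->8, 17->9, 12->7, 11->6, 4->2, 7->4, 10->5, 1->1, 19->11
Step 2: d_i = R_x(i) - R_y(i); compute d_i^2.
  (11-3)^2=64, (8-10)^2=4, (7-8)^2=1, (6-9)^2=9, (5-7)^2=4, (3-6)^2=9, (1-2)^2=1, (4-4)^2=0, (10-5)^2=25, (9-1)^2=64, (2-11)^2=81
sum(d^2) = 262.
Step 3: rho = 1 - 6*262 / (11*(11^2 - 1)) = 1 - 1572/1320 = -0.190909.
Step 4: Under H0, t = rho * sqrt((n-2)/(1-rho^2)) = -0.5835 ~ t(9).
Step 5: Two-sided p-value from the t-distribution with 9 df = 0.573913.
Step 6: alpha = 0.1. fail to reject H0.

rho = -0.1909, p = 0.573913, fail to reject H0 at alpha = 0.1.
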